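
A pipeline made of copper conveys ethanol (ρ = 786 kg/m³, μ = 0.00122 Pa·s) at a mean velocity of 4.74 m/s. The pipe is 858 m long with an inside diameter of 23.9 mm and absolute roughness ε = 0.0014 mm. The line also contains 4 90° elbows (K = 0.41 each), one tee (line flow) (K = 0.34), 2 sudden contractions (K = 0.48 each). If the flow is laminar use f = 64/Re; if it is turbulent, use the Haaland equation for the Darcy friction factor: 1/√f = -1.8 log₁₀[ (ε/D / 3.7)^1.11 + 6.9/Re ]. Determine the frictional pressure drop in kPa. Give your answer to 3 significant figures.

ΔP ≈ 6130 kPa

Reynolds number Re = ρVD/μ = 786 · 4.74 · 0.0239 / 0.00122 = 7.299e+04.
Re > 4000 → turbulent. Relative roughness ε/D = 1.4e-06/0.0239 = 5.86e-05. Haaland: 1/√f = -1.8 log₁₀[(5.86e-05/3.7)^1.11 + 6.9/7.299e+04] = -1.8 log₁₀[4.69e-06 + 9.45e-05] = 7.206, so f = 0.01926.
Total minor-loss coefficient ΣK = 4·0.41 + 1·0.34 + 2·0.48 = 2.94.
ΔP = [f·L/D + ΣK]·(ρV²/2) = [0.01926·858/0.0239 + 2.94]·(786·4.74²/2) = [691.3 + 2.94]·8830 = 6.13e+06 Pa.
ΔP = 6.13e+06 Pa = 6130 kPa.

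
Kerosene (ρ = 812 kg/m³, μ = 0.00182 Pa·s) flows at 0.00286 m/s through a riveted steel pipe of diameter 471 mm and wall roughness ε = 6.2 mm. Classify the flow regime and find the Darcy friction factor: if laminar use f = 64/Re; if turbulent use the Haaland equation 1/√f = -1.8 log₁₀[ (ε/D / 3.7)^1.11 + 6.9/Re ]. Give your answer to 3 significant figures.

Re = ρVD/μ = 812·0.00286·0.471/0.00182 = 601.
Re < 2300 → laminar, so f = 64/Re = 0.1065 (roughness is irrelevant in laminar flow).

f ≈ 0.106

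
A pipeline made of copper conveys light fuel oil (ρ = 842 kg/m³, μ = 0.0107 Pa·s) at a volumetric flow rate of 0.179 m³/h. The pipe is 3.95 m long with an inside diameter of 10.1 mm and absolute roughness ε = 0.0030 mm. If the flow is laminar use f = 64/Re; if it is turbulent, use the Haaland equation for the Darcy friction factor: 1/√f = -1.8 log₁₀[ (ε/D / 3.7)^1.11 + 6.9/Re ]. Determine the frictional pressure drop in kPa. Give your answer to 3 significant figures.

ΔP ≈ 8.23 kPa

Q = 0.179 m³/h = 0.179/3600 = 4.972e-05 m³/s.
Cross-sectional area A = πD²/4 = π(0.0101)²/4 = 8.012e-05 m²; mean velocity V = Q/A = 4.972e-05/8.012e-05 = 0.6206 m/s.
Reynolds number Re = ρVD/μ = 842 · 0.6206 · 0.0101 / 0.0107 = 493.3.
Re < 2300 → laminar flow, so f = 64/Re = 64/493.3 = 0.1298 (the turbulent correlation is not needed).
Darcy-Weisbach: ΔP = f(L/D)(ρV²/2) = 0.1298·(3.95/0.0101)·(842·0.6206²/2) = 0.1298·391.1·162.2 = 8228 Pa.
ΔP = 8228 Pa = 8.23 kPa.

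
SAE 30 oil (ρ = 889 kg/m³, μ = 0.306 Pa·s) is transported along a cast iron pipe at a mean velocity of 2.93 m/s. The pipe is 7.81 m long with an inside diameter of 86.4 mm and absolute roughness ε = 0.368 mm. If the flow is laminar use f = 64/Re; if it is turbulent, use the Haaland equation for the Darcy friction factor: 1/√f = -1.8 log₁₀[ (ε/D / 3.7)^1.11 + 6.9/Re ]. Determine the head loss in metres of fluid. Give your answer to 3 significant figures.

h_f ≈ 3.44 m

Reynolds number Re = ρVD/μ = 889 · 2.93 · 0.0864 / 0.306 = 735.5.
Re < 2300 → laminar flow, so f = 64/Re = 64/735.5 = 0.08702 (the turbulent correlation is not needed).
Darcy-Weisbach: ΔP = f(L/D)(ρV²/2) = 0.08702·(7.81/0.0864)·(889·2.93²/2) = 0.08702·90.39·3816 = 3.002e+04 Pa.
Head loss h_f = ΔP/(ρg) = 3.002e+04/(889·9.81) = 3.44 m.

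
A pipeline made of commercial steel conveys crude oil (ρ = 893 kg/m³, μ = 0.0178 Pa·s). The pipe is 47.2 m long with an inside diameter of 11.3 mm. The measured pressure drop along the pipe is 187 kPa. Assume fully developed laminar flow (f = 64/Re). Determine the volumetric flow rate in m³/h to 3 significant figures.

Q ≈ 0.321 m³/h

For laminar flow, f = 64/Re with Re = ρVD/μ, so Darcy-Weisbach reduces to ΔP = 32μLV/D². Solving for V: V = ΔP·D²/(32μL) = 1.87e+05·(0.0113)²/(32·0.0178·47.2) = 0.8882 m/s.
Check: Re = ρVD/μ = 893·0.8882·0.0113/0.0178 = 503.5 < 2300, so the laminar assumption holds.
Q = V·A = 0.8882·(π/4·0.0113²) = 8.907e-05 m³/s = 0.321 m³/h.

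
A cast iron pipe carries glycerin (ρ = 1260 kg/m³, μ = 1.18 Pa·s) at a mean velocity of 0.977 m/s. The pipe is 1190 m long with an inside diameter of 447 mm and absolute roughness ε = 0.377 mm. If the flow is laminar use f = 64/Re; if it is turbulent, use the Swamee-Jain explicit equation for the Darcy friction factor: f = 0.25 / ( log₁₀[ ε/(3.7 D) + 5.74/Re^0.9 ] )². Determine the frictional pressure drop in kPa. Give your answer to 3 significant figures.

Reynolds number Re = ρVD/μ = 1260 · 0.977 · 0.447 / 1.18 = 466.3.
Re < 2300 → laminar flow, so f = 64/Re = 64/466.3 = 0.1372 (the turbulent correlation is not needed).
Darcy-Weisbach: ΔP = f(L/D)(ρV²/2) = 0.1372·(1190/0.447)·(1260·0.977²/2) = 0.1372·2662·601.4 = 2.197e+05 Pa.
ΔP = 2.197e+05 Pa = 220 kPa.

ΔP ≈ 220 kPa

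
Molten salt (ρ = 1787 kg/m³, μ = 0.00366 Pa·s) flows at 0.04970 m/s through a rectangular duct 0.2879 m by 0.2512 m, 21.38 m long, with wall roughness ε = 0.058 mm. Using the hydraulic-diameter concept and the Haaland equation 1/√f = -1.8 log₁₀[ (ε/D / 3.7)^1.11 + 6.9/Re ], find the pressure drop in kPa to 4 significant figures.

ΔP ≈ 0.006168 kPa

Hydraulic diameter D_h = 4A/P = 4·(0.2879·0.2512)/(2·(0.2879+0.2512)) = 0.2893/1.078 = 0.2683 m.
Re = ρVD_h/μ = 1787·0.0497·0.2683/0.00366 = 6511.
ε/D_h = 5.8e-05/0.2683 = 0.000216; Haaland gives 1/√f = -1.8 log₁₀[2e-05+0.00106] = 5.34, so f = 0.03507.
ΔP = f(L/D_h)(ρV²/2) = 0.03507·21.38/0.2683·2.207 = 6.168 Pa.
ΔP = 0.006168 kPa.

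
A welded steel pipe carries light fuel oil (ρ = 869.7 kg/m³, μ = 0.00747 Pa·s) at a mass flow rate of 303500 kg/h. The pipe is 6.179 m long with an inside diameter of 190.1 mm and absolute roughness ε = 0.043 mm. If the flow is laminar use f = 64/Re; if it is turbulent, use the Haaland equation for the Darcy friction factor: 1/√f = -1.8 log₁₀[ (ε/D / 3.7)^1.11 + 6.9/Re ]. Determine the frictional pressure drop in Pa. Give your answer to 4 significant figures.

ΔP ≈ 3262 Pa

ṁ = 303500 kg/h = 303500/3600 = 84.31 kg/s.
A = πD²/4 = π(0.1901)²/4 = 0.02838 m²; mean velocity V = ṁ/(ρA) = 84.31/(869.7 · 0.02838) = 3.415 m/s.
Reynolds number Re = ρVD/μ = 869.7 · 3.415 · 0.1901 / 0.00747 = 7.559e+04.
Re > 4000 → turbulent. Relative roughness ε/D = 4.3e-05/0.1901 = 0.000226. Haaland: 1/√f = -1.8 log₁₀[(0.000226/3.7)^1.11 + 6.9/7.559e+04] = -1.8 log₁₀[2.1e-05 + 9.13e-05] = 7.109, so f = 0.01979.
Darcy-Weisbach: ΔP = f(L/D)(ρV²/2) = 0.01979·(6.179/0.1901)·(869.7·3.415²/2) = 0.01979·32.5·5072 = 3262 Pa.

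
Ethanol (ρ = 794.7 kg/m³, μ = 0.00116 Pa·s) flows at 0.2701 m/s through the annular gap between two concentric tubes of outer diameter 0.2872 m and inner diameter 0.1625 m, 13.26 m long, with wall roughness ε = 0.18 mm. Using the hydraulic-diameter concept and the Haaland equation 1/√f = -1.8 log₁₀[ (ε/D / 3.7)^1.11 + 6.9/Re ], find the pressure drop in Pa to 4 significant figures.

ΔP ≈ 85.60 Pa

Hydraulic diameter D_h = 4A/P = D_o - D_i = 0.2872 - 0.1625 = 0.1247 m.
Re = ρVD_h/μ = 794.7·0.2701·0.1247/0.00116 = 2.307e+04.
ε/D_h = 0.00018/0.1247 = 0.00144; Haaland gives 1/√f = -1.8 log₁₀[0.000165+0.000299] = 6.001, so f = 0.02777.
ΔP = f(L/D_h)(ρV²/2) = 0.02777·13.26/0.1247·28.99 = 85.6 Pa.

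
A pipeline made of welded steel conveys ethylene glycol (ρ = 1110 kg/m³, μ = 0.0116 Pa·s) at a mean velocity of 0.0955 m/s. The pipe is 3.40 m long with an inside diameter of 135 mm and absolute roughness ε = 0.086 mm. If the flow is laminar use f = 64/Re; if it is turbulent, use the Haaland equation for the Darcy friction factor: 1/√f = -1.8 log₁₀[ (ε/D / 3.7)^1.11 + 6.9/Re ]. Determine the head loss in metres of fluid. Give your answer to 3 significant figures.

h_f ≈ 6.07×10^-4 m

Reynolds number Re = ρVD/μ = 1110 · 0.0955 · 0.135 / 0.0116 = 1234.
Re < 2300 → laminar flow, so f = 64/Re = 64/1234 = 0.05188 (the turbulent correlation is not needed).
Darcy-Weisbach: ΔP = f(L/D)(ρV²/2) = 0.05188·(3.4/0.135)·(1110·0.0955²/2) = 0.05188·25.19·5.062 = 6.613 Pa.
Head loss h_f = ΔP/(ρg) = 6.613/(1110·9.81) = 6.07×10^-4 m.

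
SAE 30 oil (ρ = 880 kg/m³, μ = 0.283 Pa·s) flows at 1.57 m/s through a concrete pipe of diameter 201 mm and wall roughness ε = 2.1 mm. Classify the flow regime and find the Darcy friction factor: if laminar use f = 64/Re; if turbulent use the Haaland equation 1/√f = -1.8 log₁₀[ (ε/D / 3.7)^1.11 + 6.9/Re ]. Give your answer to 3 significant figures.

Re = ρVD/μ = 880·1.57·0.201/0.283 = 981.3.
Re < 2300 → laminar, so f = 64/Re = 0.06522 (roughness is irrelevant in laminar flow).

f ≈ 0.0652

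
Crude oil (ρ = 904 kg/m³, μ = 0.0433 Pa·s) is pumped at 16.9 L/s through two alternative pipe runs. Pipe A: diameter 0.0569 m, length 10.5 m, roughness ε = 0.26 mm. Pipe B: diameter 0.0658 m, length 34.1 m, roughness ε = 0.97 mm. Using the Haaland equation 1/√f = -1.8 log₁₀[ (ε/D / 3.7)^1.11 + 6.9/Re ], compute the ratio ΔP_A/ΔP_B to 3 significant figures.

Pipe A: V = Q/A = 0.0169/0.002543 = 6.646 m/s; Re = 7895; ε/D = 0.00457; Haaland → f = 0.03843; ΔP_A = f(L/D)(ρV²/2) = 1.416e+05 Pa.
Pipe B: V = Q/A = 0.0169/0.0034 = 4.97 m/s; Re = 6827; ε/D = 0.0147; Haaland → f = 0.04948; ΔP_B = f(L/D)(ρV²/2) = 2.863e+05 Pa.
ΔP_A/ΔP_B = 1.416e+05/2.863e+05 = 0.495.

ΔP_A/ΔP_B ≈ 0.495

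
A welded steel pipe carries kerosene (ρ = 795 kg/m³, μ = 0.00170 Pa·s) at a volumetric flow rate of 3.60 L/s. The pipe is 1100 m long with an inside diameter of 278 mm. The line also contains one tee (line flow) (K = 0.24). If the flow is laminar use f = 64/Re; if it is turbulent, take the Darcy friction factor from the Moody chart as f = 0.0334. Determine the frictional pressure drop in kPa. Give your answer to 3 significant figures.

Q = 3.60 L/s = 3.60/1000 = 0.0036 m³/s.
Cross-sectional area A = πD²/4 = π(0.278)²/4 = 0.0607 m²; mean velocity V = Q/A = 0.0036/0.0607 = 0.05931 m/s.
Reynolds number Re = ρVD/μ = 795 · 0.05931 · 0.278 / 0.0017 = 7711.
Re > 4000 → turbulent; use the Moody-chart value f = 0.0334.
Total minor-loss coefficient ΣK = 1·0.24 = 0.24.
ΔP = [f·L/D + ΣK]·(ρV²/2) = [0.0334·1100/0.278 + 0.24]·(795·0.05931²/2) = [132.2 + 0.24]·1.398 = 185.1 Pa.
ΔP = 185.1 Pa = 0.185 kPa.

ΔP ≈ 0.185 kPa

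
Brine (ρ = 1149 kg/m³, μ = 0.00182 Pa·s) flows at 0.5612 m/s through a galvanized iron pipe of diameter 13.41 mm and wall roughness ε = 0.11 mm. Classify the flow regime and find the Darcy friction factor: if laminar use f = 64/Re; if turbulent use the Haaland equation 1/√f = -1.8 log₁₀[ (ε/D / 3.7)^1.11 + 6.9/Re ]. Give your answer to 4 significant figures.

f ≈ 0.04609

Re = ρVD/μ = 1149·0.5612·0.01341/0.00182 = 4751.
Re > 4000 → turbulent. ε/D = 0.00011/0.01341 = 0.0082; Haaland: 1/√f = -1.8 log₁₀[0.00113 + 0.00145] = 4.658, so f = 0.04609.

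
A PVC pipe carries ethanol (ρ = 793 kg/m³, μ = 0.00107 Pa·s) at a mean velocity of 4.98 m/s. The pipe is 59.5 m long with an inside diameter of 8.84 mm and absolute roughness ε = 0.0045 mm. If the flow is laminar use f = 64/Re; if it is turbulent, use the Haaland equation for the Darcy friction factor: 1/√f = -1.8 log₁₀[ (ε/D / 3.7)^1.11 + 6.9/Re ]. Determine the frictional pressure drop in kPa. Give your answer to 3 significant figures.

ΔP ≈ 1590 kPa

Reynolds number Re = ρVD/μ = 793 · 4.98 · 0.00884 / 0.00107 = 3.263e+04.
Re > 4000 → turbulent. Relative roughness ε/D = 4.5e-06/0.00884 = 0.000509. Haaland: 1/√f = -1.8 log₁₀[(0.000509/3.7)^1.11 + 6.9/3.263e+04] = -1.8 log₁₀[5.17e-05 + 0.000211] = 6.443, so f = 0.02409.
Darcy-Weisbach: ΔP = f(L/D)(ρV²/2) = 0.02409·(59.5/0.00884)·(793·4.98²/2) = 0.02409·6731·9833 = 1.594e+06 Pa.
ΔP = 1.594e+06 Pa = 1590 kPa.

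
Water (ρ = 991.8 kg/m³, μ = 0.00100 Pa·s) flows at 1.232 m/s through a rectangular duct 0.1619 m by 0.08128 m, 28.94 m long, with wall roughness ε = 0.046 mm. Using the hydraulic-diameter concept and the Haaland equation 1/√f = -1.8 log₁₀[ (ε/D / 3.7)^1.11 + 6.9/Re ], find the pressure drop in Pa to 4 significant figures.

ΔP ≈ 3836 Pa

Hydraulic diameter D_h = 4A/P = 4·(0.1619·0.08128)/(2·(0.1619+0.08128)) = 0.05264/0.4864 = 0.1082 m.
Re = ρVD_h/μ = 991.8·1.232·0.1082/0.001 = 1.322e+05.
ε/D_h = 4.6e-05/0.1082 = 0.000425; Haaland gives 1/√f = -1.8 log₁₀[4.23e-05+5.22e-05] = 7.244, so f = 0.01906.
ΔP = f(L/D_h)(ρV²/2) = 0.01906·28.94/0.1082·752.7 = 3836 Pa.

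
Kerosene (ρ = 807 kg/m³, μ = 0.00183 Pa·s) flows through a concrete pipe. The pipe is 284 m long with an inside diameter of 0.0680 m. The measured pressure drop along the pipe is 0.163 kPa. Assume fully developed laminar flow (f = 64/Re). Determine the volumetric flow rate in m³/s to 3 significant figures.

For laminar flow, f = 64/Re with Re = ρVD/μ, so Darcy-Weisbach reduces to ΔP = 32μLV/D². Solving for V: V = ΔP·D²/(32μL) = 163·(0.068)²/(32·0.00183·284) = 0.04532 m/s.
Check: Re = ρVD/μ = 807·0.04532·0.068/0.00183 = 1359 < 2300, so the laminar assumption holds.
Q = V·A = 0.04532·(π/4·0.068²) = 0.0001646 m³/s = 1.65×10^-4 m³/s.

Q ≈ 1.65×10^-4 m³/s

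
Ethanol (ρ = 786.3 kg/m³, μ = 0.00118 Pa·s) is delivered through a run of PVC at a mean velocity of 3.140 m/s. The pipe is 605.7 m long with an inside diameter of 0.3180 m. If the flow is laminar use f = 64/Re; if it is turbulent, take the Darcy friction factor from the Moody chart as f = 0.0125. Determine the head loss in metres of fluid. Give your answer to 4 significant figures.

h_f ≈ 11.96 m

Reynolds number Re = ρVD/μ = 786.3 · 3.14 · 0.318 / 0.00118 = 6.654e+05.
Re > 4000 → turbulent; use the Moody-chart value f = 0.0125.
Darcy-Weisbach: ΔP = f(L/D)(ρV²/2) = 0.0125·(605.7/0.318)·(786.3·3.14²/2) = 0.0125·1905·3876 = 9.229e+04 Pa.
Head loss h_f = ΔP/(ρg) = 9.229e+04/(786.3·9.81) = 11.96 m.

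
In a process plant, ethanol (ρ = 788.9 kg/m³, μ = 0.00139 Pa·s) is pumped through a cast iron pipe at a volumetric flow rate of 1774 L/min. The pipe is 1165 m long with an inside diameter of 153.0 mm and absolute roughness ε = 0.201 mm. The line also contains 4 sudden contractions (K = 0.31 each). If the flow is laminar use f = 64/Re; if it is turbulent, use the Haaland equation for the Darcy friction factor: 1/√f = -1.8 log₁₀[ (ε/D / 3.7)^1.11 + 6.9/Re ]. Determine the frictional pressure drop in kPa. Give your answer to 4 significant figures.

Q = 1774 L/min = 1774/60000 = 0.02957 m³/s.
Cross-sectional area A = πD²/4 = π(0.153)²/4 = 0.01839 m²; mean velocity V = Q/A = 0.02957/0.01839 = 1.608 m/s.
Reynolds number Re = ρVD/μ = 788.9 · 1.608 · 0.153 / 0.00139 = 1.396e+05.
Re > 4000 → turbulent. Relative roughness ε/D = 0.000201/0.153 = 0.00131. Haaland: 1/√f = -1.8 log₁₀[(0.00131/3.7)^1.11 + 6.9/1.396e+05] = -1.8 log₁₀[0.000148 + 4.94e-05] = 6.668, so f = 0.02249.
Total minor-loss coefficient ΣK = 4·0.31 = 1.24.
ΔP = [f·L/D + ΣK]·(ρV²/2) = [0.02249·1165/0.153 + 1.24]·(788.9·1.608²/2) = [171.3 + 1.24]·1020 = 1.76e+05 Pa.
ΔP = 1.76e+05 Pa = 176.0 kPa.

ΔP ≈ 176.0 kPa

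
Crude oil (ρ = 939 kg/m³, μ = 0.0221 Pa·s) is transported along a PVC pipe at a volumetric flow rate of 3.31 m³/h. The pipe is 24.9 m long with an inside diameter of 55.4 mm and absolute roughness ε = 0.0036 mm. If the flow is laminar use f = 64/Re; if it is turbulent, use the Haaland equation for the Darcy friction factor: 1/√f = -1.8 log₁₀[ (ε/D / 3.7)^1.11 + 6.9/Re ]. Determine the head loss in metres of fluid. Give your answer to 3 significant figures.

Q = 3.31 m³/h = 3.31/3600 = 0.0009194 m³/s.
Cross-sectional area A = πD²/4 = π(0.0554)²/4 = 0.002411 m²; mean velocity V = Q/A = 0.0009194/0.002411 = 0.3814 m/s.
Reynolds number Re = ρVD/μ = 939 · 0.3814 · 0.0554 / 0.0221 = 897.8.
Re < 2300 → laminar flow, so f = 64/Re = 64/897.8 = 0.07128 (the turbulent correlation is not needed).
Darcy-Weisbach: ΔP = f(L/D)(ρV²/2) = 0.07128·(24.9/0.0554)·(939·0.3814²/2) = 0.07128·449.5·68.31 = 2188 Pa.
Head loss h_f = ΔP/(ρg) = 2188/(939·9.81) = 0.238 m.

h_f ≈ 0.238 m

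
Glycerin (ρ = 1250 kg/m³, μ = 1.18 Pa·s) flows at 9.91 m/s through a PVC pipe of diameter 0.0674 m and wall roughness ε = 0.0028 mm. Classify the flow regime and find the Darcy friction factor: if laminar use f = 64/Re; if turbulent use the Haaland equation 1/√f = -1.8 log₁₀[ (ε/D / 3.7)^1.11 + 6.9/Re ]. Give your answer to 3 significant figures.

f ≈ 0.0905

Re = ρVD/μ = 1250·9.91·0.0674/1.18 = 707.6.
Re < 2300 → laminar, so f = 64/Re = 0.09045 (roughness is irrelevant in laminar flow).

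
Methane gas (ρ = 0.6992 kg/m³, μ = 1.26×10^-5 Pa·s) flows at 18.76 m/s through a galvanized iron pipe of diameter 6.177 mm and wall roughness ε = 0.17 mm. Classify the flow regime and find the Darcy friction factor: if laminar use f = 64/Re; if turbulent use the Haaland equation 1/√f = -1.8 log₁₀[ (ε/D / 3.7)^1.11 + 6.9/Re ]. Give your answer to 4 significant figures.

Re = ρVD/μ = 0.6992·18.76·0.006177/1.26e-05 = 6430.
Re > 4000 → turbulent. ε/D = 0.00017/0.006177 = 0.0275; Haaland: 1/√f = -1.8 log₁₀[0.00434 + 0.00107] = 4.08, so f = 0.06007.

f ≈ 0.06007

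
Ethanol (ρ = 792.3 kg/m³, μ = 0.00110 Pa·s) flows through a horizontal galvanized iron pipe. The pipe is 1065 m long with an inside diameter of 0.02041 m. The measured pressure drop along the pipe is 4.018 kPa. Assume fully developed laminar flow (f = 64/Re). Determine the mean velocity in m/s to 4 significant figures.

For laminar flow, f = 64/Re with Re = ρVD/μ, so Darcy-Weisbach reduces to ΔP = 32μLV/D². Solving for V: V = ΔP·D²/(32μL) = 4018·(0.02041)²/(32·0.0011·1065) = 0.04465 m/s.
Check: Re = ρVD/μ = 792.3·0.04465·0.02041/0.0011 = 656.4 < 2300, so the laminar assumption holds.

V ≈ 0.04465 m/s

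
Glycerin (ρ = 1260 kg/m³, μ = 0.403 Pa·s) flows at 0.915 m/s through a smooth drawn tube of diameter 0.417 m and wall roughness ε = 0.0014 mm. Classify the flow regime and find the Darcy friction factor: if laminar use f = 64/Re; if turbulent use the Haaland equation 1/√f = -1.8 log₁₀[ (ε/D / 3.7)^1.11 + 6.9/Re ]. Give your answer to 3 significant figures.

f ≈ 0.0536

Re = ρVD/μ = 1260·0.915·0.417/0.403 = 1193.
Re < 2300 → laminar, so f = 64/Re = 0.05365 (roughness is irrelevant in laminar flow).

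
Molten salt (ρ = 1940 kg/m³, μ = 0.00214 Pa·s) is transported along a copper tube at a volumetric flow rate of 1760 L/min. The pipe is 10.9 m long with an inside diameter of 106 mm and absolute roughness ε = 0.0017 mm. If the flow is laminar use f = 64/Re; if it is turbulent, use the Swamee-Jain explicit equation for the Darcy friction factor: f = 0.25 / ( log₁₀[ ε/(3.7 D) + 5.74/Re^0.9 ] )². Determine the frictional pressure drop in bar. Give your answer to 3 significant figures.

Q = 1760 L/min = 1760/60000 = 0.02933 m³/s.
Cross-sectional area A = πD²/4 = π(0.106)²/4 = 0.008825 m²; mean velocity V = Q/A = 0.02933/0.008825 = 3.324 m/s.
Reynolds number Re = ρVD/μ = 1940 · 3.324 · 0.106 / 0.00214 = 3.194e+05.
Re > 4000 → turbulent. Relative roughness ε/D = 1.7e-06/0.106 = 1.6e-05. Swamee-Jain: f = 0.25/(log₁₀[1.6e-05/3.7 + 5.74/3.194e+05^0.9])² = 0.25/(log₁₀[4.33e-06 + 6.38e-05])² = 0.25/(-4.166)² = 0.0144.
Darcy-Weisbach: ΔP = f(L/D)(ρV²/2) = 0.0144·(10.9/0.106)·(1940·3.324²/2) = 0.0144·102.8·1.072e+04 = 1.587e+04 Pa.
ΔP = 1.587e+04 Pa = 0.159 bar.

ΔP ≈ 0.159 bar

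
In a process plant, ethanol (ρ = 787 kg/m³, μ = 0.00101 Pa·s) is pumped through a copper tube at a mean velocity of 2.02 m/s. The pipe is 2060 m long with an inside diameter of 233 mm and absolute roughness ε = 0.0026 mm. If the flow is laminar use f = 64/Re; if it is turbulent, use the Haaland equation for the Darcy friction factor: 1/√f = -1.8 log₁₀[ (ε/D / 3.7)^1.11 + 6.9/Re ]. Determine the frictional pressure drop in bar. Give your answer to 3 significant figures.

Reynolds number Re = ρVD/μ = 787 · 2.02 · 0.233 / 0.00101 = 3.667e+05.
Re > 4000 → turbulent. Relative roughness ε/D = 2.6e-06/0.233 = 1.12e-05. Haaland: 1/√f = -1.8 log₁₀[(1.12e-05/3.7)^1.11 + 6.9/3.667e+05] = -1.8 log₁₀[7.45e-07 + 1.88e-05] = 8.476, so f = 0.01392.
Darcy-Weisbach: ΔP = f(L/D)(ρV²/2) = 0.01392·(2060/0.233)·(787·2.02²/2) = 0.01392·8841·1606 = 1.976e+05 Pa.
ΔP = 1.976e+05 Pa = 1.98 bar.

ΔP ≈ 1.98 bar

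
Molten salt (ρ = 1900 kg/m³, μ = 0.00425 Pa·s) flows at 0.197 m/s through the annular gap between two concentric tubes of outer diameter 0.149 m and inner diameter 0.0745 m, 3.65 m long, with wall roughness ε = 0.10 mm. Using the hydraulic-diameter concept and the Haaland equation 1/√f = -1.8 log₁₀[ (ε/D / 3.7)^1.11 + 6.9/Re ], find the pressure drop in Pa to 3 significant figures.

ΔP ≈ 65.4 Pa

Hydraulic diameter D_h = 4A/P = D_o - D_i = 0.149 - 0.0745 = 0.0745 m.
Re = ρVD_h/μ = 1900·0.197·0.0745/0.00425 = 6561.
ε/D_h = 0.0001/0.0745 = 0.00134; Haaland gives 1/√f = -1.8 log₁₀[0.000152+0.00105] = 5.255, so f = 0.03621.
ΔP = f(L/D_h)(ρV²/2) = 0.03621·3.65/0.0745·36.87 = 65.4 Pa.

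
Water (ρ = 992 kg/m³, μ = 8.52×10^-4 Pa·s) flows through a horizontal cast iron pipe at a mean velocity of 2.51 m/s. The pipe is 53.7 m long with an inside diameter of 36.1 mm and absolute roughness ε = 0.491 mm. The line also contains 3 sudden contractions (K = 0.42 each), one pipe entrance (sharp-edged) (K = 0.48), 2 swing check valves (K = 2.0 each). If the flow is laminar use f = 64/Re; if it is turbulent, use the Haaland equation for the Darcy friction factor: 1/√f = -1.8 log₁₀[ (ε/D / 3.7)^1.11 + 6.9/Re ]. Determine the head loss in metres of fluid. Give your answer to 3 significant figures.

Reynolds number Re = ρVD/μ = 992 · 2.51 · 0.0361 / 0.000852 = 1.055e+05.
Re > 4000 → turbulent. Relative roughness ε/D = 0.000491/0.0361 = 0.0136. Haaland: 1/√f = -1.8 log₁₀[(0.0136/3.7)^1.11 + 6.9/1.055e+05] = -1.8 log₁₀[0.00198 + 6.54e-05] = 4.839, so f = 0.04271.
Total minor-loss coefficient ΣK = 3·0.42 + 1·0.48 + 2·2 = 5.74.
ΔP = [f·L/D + ΣK]·(ρV²/2) = [0.04271·53.7/0.0361 + 5.74]·(992·2.51²/2) = [63.53 + 5.74]·3125 = 2.164e+05 Pa.
Head loss h_f = ΔP/(ρg) = 2.164e+05/(992·9.81) = 22.2 m.

h_f ≈ 22.2 m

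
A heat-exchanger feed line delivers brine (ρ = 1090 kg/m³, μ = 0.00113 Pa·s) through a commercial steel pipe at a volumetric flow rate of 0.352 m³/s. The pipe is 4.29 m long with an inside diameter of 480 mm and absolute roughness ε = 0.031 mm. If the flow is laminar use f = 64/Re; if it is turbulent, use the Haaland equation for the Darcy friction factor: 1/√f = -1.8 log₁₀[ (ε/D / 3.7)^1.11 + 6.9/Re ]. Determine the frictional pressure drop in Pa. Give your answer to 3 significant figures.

ΔP ≈ 238 Pa

Cross-sectional area A = πD²/4 = π(0.48)²/4 = 0.181 m²; mean velocity V = Q/A = 0.352/0.181 = 1.945 m/s.
Reynolds number Re = ρVD/μ = 1090 · 1.945 · 0.48 / 0.00113 = 9.007e+05.
Re > 4000 → turbulent. Relative roughness ε/D = 3.1e-05/0.48 = 6.46e-05. Haaland: 1/√f = -1.8 log₁₀[(6.46e-05/3.7)^1.11 + 6.9/9.007e+05] = -1.8 log₁₀[5.23e-06 + 7.66e-06] = 8.801, so f = 0.01291.
Darcy-Weisbach: ΔP = f(L/D)(ρV²/2) = 0.01291·(4.29/0.48)·(1090·1.945²/2) = 0.01291·8.938·2062 = 237.9 Pa.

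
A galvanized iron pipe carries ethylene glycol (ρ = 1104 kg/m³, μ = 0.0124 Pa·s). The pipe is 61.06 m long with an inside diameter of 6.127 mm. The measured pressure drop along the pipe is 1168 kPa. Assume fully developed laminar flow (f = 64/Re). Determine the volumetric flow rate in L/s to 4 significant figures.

For laminar flow, f = 64/Re with Re = ρVD/μ, so Darcy-Weisbach reduces to ΔP = 32μLV/D². Solving for V: V = ΔP·D²/(32μL) = 1.168e+06·(0.006127)²/(32·0.0124·61.06) = 1.81 m/s.
Check: Re = ρVD/μ = 1104·1.81·0.006127/0.0124 = 987.2 < 2300, so the laminar assumption holds.
Q = V·A = 1.81·(π/4·0.006127²) = 5.336e-05 m³/s = 0.05336 L/s.

Q ≈ 0.05336 L/s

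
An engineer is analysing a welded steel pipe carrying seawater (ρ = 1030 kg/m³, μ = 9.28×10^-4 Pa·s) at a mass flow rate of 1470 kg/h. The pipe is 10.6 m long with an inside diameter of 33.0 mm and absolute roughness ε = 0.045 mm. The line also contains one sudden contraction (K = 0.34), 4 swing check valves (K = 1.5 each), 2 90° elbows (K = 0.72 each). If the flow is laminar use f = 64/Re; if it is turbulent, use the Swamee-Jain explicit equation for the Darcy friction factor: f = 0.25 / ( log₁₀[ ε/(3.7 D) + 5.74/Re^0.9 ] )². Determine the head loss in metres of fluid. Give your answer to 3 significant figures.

h_f ≈ 0.190 m

ṁ = 1470 kg/h = 1470/3600 = 0.4083 kg/s.
A = πD²/4 = π(0.033)²/4 = 0.0008553 m²; mean velocity V = ṁ/(ρA) = 0.4083/(1030 · 0.0008553) = 0.4635 m/s.
Reynolds number Re = ρVD/μ = 1030 · 0.4635 · 0.033 / 0.000928 = 1.698e+04.
Re > 4000 → turbulent. Relative roughness ε/D = 4.5e-05/0.033 = 0.00136. Swamee-Jain: f = 0.25/(log₁₀[0.00136/3.7 + 5.74/1.698e+04^0.9])² = 0.25/(log₁₀[0.000369 + 0.000895])² = 0.25/(-2.898)² = 0.02976.
Total minor-loss coefficient ΣK = 1·0.34 + 4·1.5 + 2·0.72 = 7.78.
ΔP = [f·L/D + ΣK]·(ρV²/2) = [0.02976·10.6/0.033 + 7.78]·(1030·0.4635²/2) = [9.56 + 7.78]·110.6 = 1919 Pa.
Head loss h_f = ΔP/(ρg) = 1919/(1030·9.81) = 0.190 m.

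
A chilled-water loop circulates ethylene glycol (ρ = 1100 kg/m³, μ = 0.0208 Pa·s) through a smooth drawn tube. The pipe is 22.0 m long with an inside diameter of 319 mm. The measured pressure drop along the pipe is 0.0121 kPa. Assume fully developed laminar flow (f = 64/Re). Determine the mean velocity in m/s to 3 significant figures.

For laminar flow, f = 64/Re with Re = ρVD/μ, so Darcy-Weisbach reduces to ΔP = 32μLV/D². Solving for V: V = ΔP·D²/(32μL) = 12.1·(0.319)²/(32·0.0208·22) = 0.08409 m/s.
Check: Re = ρVD/μ = 1100·0.08409·0.319/0.0208 = 1419 < 2300, so the laminar assumption holds.

V ≈ 0.0841 m/s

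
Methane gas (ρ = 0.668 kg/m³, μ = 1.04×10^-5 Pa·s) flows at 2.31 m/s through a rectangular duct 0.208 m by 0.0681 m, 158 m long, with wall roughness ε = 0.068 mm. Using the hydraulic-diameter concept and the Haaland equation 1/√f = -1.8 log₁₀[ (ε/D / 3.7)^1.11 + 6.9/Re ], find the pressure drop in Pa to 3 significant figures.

Hydraulic diameter D_h = 4A/P = 4·(0.208·0.0681)/(2·(0.208+0.0681)) = 0.05666/0.5522 = 0.1026 m.
Re = ρVD_h/μ = 0.668·2.31·0.1026/1.04e-05 = 1.522e+04.
ε/D_h = 6.8e-05/0.1026 = 0.000663; Haaland gives 1/√f = -1.8 log₁₀[6.93e-05+0.000453] = 5.907, so f = 0.02866.
ΔP = f(L/D_h)(ρV²/2) = 0.02866·158/0.1026·1.782 = 78.64 Pa.

ΔP ≈ 78.6 Pa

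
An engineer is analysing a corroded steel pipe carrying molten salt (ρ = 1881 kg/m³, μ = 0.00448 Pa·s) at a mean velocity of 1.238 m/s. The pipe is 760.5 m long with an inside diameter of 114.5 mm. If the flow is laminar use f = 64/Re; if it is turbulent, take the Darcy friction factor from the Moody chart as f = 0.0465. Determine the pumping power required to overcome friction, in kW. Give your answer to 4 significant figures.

Reynolds number Re = ρVD/μ = 1881 · 1.238 · 0.1145 / 0.00448 = 5.952e+04.
Re > 4000 → turbulent; use the Moody-chart value f = 0.0465.
Darcy-Weisbach: ΔP = f(L/D)(ρV²/2) = 0.0465·(760.5/0.1145)·(1881·1.238²/2) = 0.0465·6642·1441 = 4.452e+05 Pa.
Q = V·A = 1.238·0.0103 = 0.01275 m³/s.
Pumping power P = QΔP = 0.01275·4.452e+05 = 5675.0 W = 5.675 kW.

P ≈ 5.675 kW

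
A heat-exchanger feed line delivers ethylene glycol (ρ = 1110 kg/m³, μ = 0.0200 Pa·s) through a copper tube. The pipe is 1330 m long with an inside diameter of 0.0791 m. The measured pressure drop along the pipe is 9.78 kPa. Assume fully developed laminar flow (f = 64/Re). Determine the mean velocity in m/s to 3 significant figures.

V ≈ 0.0719 m/s

For laminar flow, f = 64/Re with Re = ρVD/μ, so Darcy-Weisbach reduces to ΔP = 32μLV/D². Solving for V: V = ΔP·D²/(32μL) = 9780·(0.0791)²/(32·0.02·1330) = 0.07189 m/s.
Check: Re = ρVD/μ = 1110·0.07189·0.0791/0.02 = 315.6 < 2300, so the laminar assumption holds.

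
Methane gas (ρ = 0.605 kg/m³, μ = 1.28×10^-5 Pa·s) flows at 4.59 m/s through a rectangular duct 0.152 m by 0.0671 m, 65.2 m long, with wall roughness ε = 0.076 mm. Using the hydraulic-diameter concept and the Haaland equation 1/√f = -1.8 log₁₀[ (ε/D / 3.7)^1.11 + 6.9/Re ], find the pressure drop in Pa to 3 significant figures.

Hydraulic diameter D_h = 4A/P = 4·(0.152·0.0671)/(2·(0.152+0.0671)) = 0.0408/0.4382 = 0.0931 m.
Re = ρVD_h/μ = 0.605·4.59·0.0931/1.28e-05 = 2.02e+04.
ε/D_h = 7.6e-05/0.0931 = 0.000816; Haaland gives 1/√f = -1.8 log₁₀[8.74e-05+0.000342] = 6.062, so f = 0.02722.
ΔP = f(L/D_h)(ρV²/2) = 0.02722·65.2/0.0931·6.373 = 121.5 Pa.

ΔP ≈ 121 Pa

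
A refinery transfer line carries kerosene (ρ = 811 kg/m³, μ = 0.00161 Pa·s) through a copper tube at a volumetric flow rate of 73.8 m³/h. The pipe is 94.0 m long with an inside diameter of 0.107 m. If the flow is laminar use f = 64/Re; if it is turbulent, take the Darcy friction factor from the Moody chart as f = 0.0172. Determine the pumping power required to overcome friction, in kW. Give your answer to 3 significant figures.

Q = 73.8 m³/h = 73.8/3600 = 0.0205 m³/s.
Cross-sectional area A = πD²/4 = π(0.107)²/4 = 0.008992 m²; mean velocity V = Q/A = 0.0205/0.008992 = 2.28 m/s.
Reynolds number Re = ρVD/μ = 811 · 2.28 · 0.107 / 0.00161 = 1.229e+05.
Re > 4000 → turbulent; use the Moody-chart value f = 0.0172.
Darcy-Weisbach: ΔP = f(L/D)(ρV²/2) = 0.0172·(94/0.107)·(811·2.28²/2) = 0.0172·878.5·2108 = 3.185e+04 Pa.
Pumping power P = QΔP = 0.0205·3.185e+04 = 652.8 W = 0.653 kW.

P ≈ 0.653 kW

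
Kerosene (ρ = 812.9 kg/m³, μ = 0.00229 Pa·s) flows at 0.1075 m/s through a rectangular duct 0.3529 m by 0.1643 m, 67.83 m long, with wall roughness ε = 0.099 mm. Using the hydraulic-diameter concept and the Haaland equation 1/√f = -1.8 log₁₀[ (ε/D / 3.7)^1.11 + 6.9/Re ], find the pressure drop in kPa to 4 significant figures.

Hydraulic diameter D_h = 4A/P = 4·(0.3529·0.1643)/(2·(0.3529+0.1643)) = 0.2319/1.034 = 0.2242 m.
Re = ρVD_h/μ = 812.9·0.1075·0.2242/0.00229 = 8556.
ε/D_h = 9.9e-05/0.2242 = 0.000442; Haaland gives 1/√f = -1.8 log₁₀[4.42e-05+0.000806] = 5.526, so f = 0.03274.
ΔP = f(L/D_h)(ρV²/2) = 0.03274·67.83/0.2242·4.697 = 46.53 Pa.
ΔP = 0.04653 kPa.

ΔP ≈ 0.04653 kPa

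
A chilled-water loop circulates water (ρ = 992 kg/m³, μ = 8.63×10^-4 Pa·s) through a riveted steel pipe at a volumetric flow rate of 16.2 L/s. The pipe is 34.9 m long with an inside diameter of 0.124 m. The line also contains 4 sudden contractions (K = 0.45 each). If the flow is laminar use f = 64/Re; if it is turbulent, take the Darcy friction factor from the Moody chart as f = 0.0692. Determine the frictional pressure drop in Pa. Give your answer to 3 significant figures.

Q = 16.2 L/s = 16.2/1000 = 0.0162 m³/s.
Cross-sectional area A = πD²/4 = π(0.124)²/4 = 0.01208 m²; mean velocity V = Q/A = 0.0162/0.01208 = 1.341 m/s.
Reynolds number Re = ρVD/μ = 992 · 1.341 · 0.124 / 0.000863 = 1.912e+05.
Re > 4000 → turbulent; use the Moody-chart value f = 0.0692.
Total minor-loss coefficient ΣK = 4·0.45 = 1.8.
ΔP = [f·L/D + ΣK]·(ρV²/2) = [0.0692·34.9/0.124 + 1.8]·(992·1.341²/2) = [19.48 + 1.8]·892.6 = 1.899e+04 Pa.

ΔP ≈ 19000 Pa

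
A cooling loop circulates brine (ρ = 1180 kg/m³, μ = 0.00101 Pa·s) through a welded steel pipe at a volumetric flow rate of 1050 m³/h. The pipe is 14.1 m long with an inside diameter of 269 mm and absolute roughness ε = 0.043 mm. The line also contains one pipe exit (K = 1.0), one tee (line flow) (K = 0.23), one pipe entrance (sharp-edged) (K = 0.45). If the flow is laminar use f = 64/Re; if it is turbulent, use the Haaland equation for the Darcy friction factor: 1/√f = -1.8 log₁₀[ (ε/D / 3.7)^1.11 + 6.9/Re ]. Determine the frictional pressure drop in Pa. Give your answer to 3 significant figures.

ΔP ≈ 37300 Pa

Q = 1050 m³/h = 1050/3600 = 0.2917 m³/s.
Cross-sectional area A = πD²/4 = π(0.269)²/4 = 0.05683 m²; mean velocity V = Q/A = 0.2917/0.05683 = 5.132 m/s.
Reynolds number Re = ρVD/μ = 1180 · 5.132 · 0.269 / 0.00101 = 1.613e+06.
Re > 4000 → turbulent. Relative roughness ε/D = 4.3e-05/0.269 = 0.00016. Haaland: 1/√f = -1.8 log₁₀[(0.00016/3.7)^1.11 + 6.9/1.613e+06] = -1.8 log₁₀[1.43e-05 + 4.28e-06] = 8.516, so f = 0.01379.
Total minor-loss coefficient ΣK = 1·1 + 1·0.23 + 1·0.45 = 1.68.
ΔP = [f·L/D + ΣK]·(ρV²/2) = [0.01379·14.1/0.269 + 1.68]·(1180·5.132²/2) = [0.7228 + 1.68]·1.554e+04 = 3.734e+04 Pa.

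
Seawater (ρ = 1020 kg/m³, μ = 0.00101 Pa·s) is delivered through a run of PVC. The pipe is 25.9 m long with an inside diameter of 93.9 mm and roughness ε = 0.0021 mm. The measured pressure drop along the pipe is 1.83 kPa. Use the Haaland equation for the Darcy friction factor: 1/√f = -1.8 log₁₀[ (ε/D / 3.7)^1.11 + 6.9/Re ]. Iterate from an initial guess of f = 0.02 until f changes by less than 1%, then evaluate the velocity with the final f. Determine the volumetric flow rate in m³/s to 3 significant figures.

Q ≈ 0.00576 m³/s

Rearranging Darcy-Weisbach: V = √(2·ΔP·D/(f·L·ρ)). With ε/D = 2.1e-06/0.0939 = 2.24e-05, iterate starting from f = 0.02:
  f = 0.02 → V = √(2·1830·0.0939/(0.02·25.9·1020)) = 0.8065 m/s; Re = ρVD/μ = 7.648e+04; f → 0.01894
  f = 0.01894 → V = 0.8288 m/s; Re = 7.86e+04; f → 0.01883
Converged (Δf/f < 1%). With the final f = 0.01883: V = √(2·1830·0.0939/(0.01883·25.9·1020)) = 0.8312 m/s.
Q = V·A = 0.8312·(π/4·0.0939²) = 0.005756 m³/s = 0.00576 m³/s.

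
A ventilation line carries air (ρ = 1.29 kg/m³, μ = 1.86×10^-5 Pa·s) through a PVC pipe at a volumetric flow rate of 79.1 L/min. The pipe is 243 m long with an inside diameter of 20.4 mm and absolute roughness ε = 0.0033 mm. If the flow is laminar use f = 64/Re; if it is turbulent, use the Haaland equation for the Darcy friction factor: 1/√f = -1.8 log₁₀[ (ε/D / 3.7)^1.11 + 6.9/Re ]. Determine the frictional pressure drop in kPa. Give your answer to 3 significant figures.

Q = 79.1 L/min = 79.1/60000 = 0.001318 m³/s.
Cross-sectional area A = πD²/4 = π(0.0204)²/4 = 0.0003269 m²; mean velocity V = Q/A = 0.001318/0.0003269 = 4.033 m/s.
Reynolds number Re = ρVD/μ = 1.29 · 4.033 · 0.0204 / 1.86e-05 = 5707.
Re > 4000 → turbulent. Relative roughness ε/D = 3.3e-06/0.0204 = 0.000162. Haaland: 1/√f = -1.8 log₁₀[(0.000162/3.7)^1.11 + 6.9/5707] = -1.8 log₁₀[1.45e-05 + 0.00121] = 5.242, so f = 0.03639.
Darcy-Weisbach: ΔP = f(L/D)(ρV²/2) = 0.03639·(243/0.0204)·(1.29·4.033²/2) = 0.03639·1.191e+04·10.49 = 4548 Pa.
ΔP = 4548 Pa = 4.55 kPa.

ΔP ≈ 4.55 kPa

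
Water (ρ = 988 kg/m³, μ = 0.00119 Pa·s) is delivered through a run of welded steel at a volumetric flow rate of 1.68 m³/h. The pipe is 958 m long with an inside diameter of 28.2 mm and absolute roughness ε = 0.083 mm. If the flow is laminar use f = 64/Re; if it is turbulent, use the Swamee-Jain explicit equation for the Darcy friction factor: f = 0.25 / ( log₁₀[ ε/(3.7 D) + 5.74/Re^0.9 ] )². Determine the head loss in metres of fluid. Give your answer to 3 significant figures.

h_f ≈ 31.3 m

Q = 1.68 m³/h = 1.68/3600 = 0.0004667 m³/s.
Cross-sectional area A = πD²/4 = π(0.0282)²/4 = 0.0006246 m²; mean velocity V = Q/A = 0.0004667/0.0006246 = 0.7472 m/s.
Reynolds number Re = ρVD/μ = 988 · 0.7472 · 0.0282 / 0.00119 = 1.749e+04.
Re > 4000 → turbulent. Relative roughness ε/D = 8.3e-05/0.0282 = 0.00294. Swamee-Jain: f = 0.25/(log₁₀[0.00294/3.7 + 5.74/1.749e+04^0.9])² = 0.25/(log₁₀[0.000795 + 0.000872])² = 0.25/(-2.778)² = 0.03239.
Darcy-Weisbach: ΔP = f(L/D)(ρV²/2) = 0.03239·(958/0.0282)·(988·0.7472²/2) = 0.03239·3.397e+04·275.8 = 3.035e+05 Pa.
Head loss h_f = ΔP/(ρg) = 3.035e+05/(988·9.81) = 31.3 m.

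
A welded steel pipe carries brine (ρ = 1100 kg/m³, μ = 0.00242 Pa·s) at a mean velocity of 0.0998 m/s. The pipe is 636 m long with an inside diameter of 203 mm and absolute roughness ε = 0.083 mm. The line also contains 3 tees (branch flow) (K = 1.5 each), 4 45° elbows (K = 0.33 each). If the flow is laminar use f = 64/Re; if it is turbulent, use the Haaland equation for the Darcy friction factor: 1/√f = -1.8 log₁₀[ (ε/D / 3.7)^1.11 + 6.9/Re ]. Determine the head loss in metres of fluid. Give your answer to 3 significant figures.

Reynolds number Re = ρVD/μ = 1100 · 0.0998 · 0.203 / 0.00242 = 9209.
Re > 4000 → turbulent. Relative roughness ε/D = 8.3e-05/0.203 = 0.000409. Haaland: 1/√f = -1.8 log₁₀[(0.000409/3.7)^1.11 + 6.9/9209] = -1.8 log₁₀[4.06e-05 + 0.000749] = 5.584, so f = 0.03207.
Total minor-loss coefficient ΣK = 3·1.5 + 4·0.33 = 5.82.
ΔP = [f·L/D + ΣK]·(ρV²/2) = [0.03207·636/0.203 + 5.82]·(1100·0.0998²/2) = [100.5 + 5.82]·5.478 = 582.2 Pa.
Head loss h_f = ΔP/(ρg) = 582.2/(1100·9.81) = 0.0540 m.

h_f ≈ 0.0540 m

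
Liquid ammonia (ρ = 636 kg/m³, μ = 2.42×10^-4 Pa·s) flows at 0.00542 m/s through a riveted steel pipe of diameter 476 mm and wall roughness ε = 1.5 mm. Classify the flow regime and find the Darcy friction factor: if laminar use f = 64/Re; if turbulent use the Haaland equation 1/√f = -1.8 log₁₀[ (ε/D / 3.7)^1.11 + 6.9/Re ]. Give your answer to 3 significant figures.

Re = ρVD/μ = 636·0.00542·0.476/0.000242 = 6780.
Re > 4000 → turbulent. ε/D = 0.0015/0.476 = 0.00315; Haaland: 1/√f = -1.8 log₁₀[0.000391 + 0.00102] = 5.132, so f = 0.03797.

f ≈ 0.0380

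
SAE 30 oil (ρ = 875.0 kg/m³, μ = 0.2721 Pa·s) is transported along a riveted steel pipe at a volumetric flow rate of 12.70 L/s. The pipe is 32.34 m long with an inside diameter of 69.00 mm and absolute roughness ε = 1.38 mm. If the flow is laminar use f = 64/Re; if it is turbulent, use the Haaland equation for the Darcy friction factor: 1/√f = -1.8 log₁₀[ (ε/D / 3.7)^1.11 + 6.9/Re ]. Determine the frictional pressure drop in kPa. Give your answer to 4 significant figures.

Q = 12.70 L/s = 12.70/1000 = 0.0127 m³/s.
Cross-sectional area A = πD²/4 = π(0.069)²/4 = 0.003739 m²; mean velocity V = Q/A = 0.0127/0.003739 = 3.396 m/s.
Reynolds number Re = ρVD/μ = 875 · 3.396 · 0.069 / 0.272 = 753.6.
Re < 2300 → laminar flow, so f = 64/Re = 64/753.6 = 0.08493 (the turbulent correlation is not needed).
Darcy-Weisbach: ΔP = f(L/D)(ρV²/2) = 0.08493·(32.34/0.069)·(875·3.396²/2) = 0.08493·468.7·5047 = 2.009e+05 Pa.
ΔP = 2.009e+05 Pa = 200.9 kPa.

ΔP ≈ 200.9 kPa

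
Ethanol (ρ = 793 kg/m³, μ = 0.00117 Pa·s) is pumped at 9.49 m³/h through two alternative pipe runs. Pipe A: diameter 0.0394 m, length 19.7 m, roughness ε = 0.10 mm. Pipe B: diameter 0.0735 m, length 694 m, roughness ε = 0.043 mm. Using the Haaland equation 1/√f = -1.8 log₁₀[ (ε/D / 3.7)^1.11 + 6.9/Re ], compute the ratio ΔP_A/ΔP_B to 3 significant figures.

Pipe A: V = Q/A = 0.002636/0.001219 = 2.162 m/s; Re = 5.774e+04; ε/D = 0.00254; Haaland → f = 0.02719; ΔP_A = f(L/D)(ρV²/2) = 2.52e+04 Pa.
Pipe B: V = Q/A = 0.002636/0.004243 = 0.6213 m/s; Re = 3.095e+04; ε/D = 0.000585; Haaland → f = 0.02452; ΔP_B = f(L/D)(ρV²/2) = 3.544e+04 Pa.
ΔP_A/ΔP_B = 2.52e+04/3.544e+04 = 0.711.

ΔP_A/ΔP_B ≈ 0.711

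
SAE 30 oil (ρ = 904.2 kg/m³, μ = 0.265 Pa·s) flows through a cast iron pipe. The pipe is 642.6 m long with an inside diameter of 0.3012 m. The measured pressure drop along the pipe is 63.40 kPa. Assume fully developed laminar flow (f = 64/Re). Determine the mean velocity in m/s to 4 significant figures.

For laminar flow, f = 64/Re with Re = ρVD/μ, so Darcy-Weisbach reduces to ΔP = 32μLV/D². Solving for V: V = ΔP·D²/(32μL) = 6.34e+04·(0.3012)²/(32·0.265·642.6) = 1.056 m/s.
Check: Re = ρVD/μ = 904.2·1.056·0.3012/0.265 = 1085 < 2300, so the laminar assumption holds.

V ≈ 1.056 m/s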